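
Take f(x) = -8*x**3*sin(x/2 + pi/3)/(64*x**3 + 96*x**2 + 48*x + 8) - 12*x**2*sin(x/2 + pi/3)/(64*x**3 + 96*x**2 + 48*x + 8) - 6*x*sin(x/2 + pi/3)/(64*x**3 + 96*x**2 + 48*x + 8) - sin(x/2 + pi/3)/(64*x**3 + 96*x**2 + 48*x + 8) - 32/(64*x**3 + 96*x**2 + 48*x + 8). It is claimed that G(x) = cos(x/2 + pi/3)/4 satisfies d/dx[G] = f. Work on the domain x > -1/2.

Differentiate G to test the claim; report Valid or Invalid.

d/dx[G] = -sin(x/2 + pi/3)/8
d/dx[G] - f(x) = 4/(8*x**3 + 12*x**2 + 6*x + 1) != 0.

Invalid: d/dx[G] - f = 4/(8*x**3 + 12*x**2 + 6*x + 1), which is not 0.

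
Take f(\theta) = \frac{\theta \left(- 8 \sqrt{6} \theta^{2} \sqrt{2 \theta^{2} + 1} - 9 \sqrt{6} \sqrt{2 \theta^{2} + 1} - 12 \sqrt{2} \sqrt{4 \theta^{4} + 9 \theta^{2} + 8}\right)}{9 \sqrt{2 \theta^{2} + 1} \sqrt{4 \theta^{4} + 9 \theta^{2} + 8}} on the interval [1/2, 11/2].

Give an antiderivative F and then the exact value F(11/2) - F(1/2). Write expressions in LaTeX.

Differentiate the proposed F(\theta) back; it has to land on f(\theta) exactly.
F(\theta) = - \frac{2 \sqrt{4 \theta^{2} + 2}}{3} - \frac{2 \sqrt{\frac{2 \theta^{4}}{3} + \frac{3 \theta^{2}}{2} + \frac{4}{3}}}{3} is an antiderivative of f.
Check: d/d\theta[- \frac{2 \sqrt{4 \theta^{2} + 2}}{3} - \frac{2 \sqrt{\frac{2 \theta^{4}}{3} + \frac{3 \theta^{2}}{2} + \frac{4}{3}}}{3}] = \frac{- 8 \sqrt{6} \theta^{3} \sqrt{2 \theta^{2} + 1} - 9 \sqrt{6} \theta \sqrt{2 \theta^{2} + 1} - 12 \sqrt{2} \theta \sqrt{4 \theta^{4} + 9 \theta^{2} + 8}}{9 \sqrt{2 \theta^{2} + 1} \sqrt{4 \theta^{4} + 9 \theta^{2} + 8}}, which equals f(\theta).
F(11/2) = - \frac{\sqrt{2627}}{3} - \frac{2 \sqrt{123}}{3}; F(1/2) = - \frac{2 \sqrt{3}}{3} - \frac{\sqrt{7}}{3}.
Integral = F(11/2) - F(1/2) = - \frac{\sqrt{2627}}{3} - \frac{2 \sqrt{123}}{3} + \frac{\sqrt{7}}{3} + \frac{2 \sqrt{3}}{3}.

Antiderivative: F(\theta) = - \frac{2 \sqrt{4 \theta^{2} + 2}}{3} - \frac{2 \sqrt{\frac{2 \theta^{4}}{3} + \frac{3 \theta^{2}}{2} + \frac{4}{3}}}{3}; value = - \frac{\sqrt{2627}}{3} - \frac{2 \sqrt{123}}{3} + \frac{\sqrt{7}}{3} + \frac{2 \sqrt{3}}{3}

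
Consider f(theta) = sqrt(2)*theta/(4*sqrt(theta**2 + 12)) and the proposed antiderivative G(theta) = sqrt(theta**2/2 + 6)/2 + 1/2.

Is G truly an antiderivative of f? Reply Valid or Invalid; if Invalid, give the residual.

Valid - differentiating G returns exactly f.

d/dtheta[G] = sqrt(2)*theta/(4*sqrt(theta**2 + 12))
This equals f(theta) exactly, so the claim holds.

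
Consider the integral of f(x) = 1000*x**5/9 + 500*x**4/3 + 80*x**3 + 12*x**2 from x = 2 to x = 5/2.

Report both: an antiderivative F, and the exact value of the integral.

Antiderivative: F(x) = 4*x**3*(5*x + 3)**3/27; value = 288779/48

f matches the chain-rule pattern g'(h)*h' with inner function h(x) = 5*x**2/3 + x; substituting u = h(x) collapses the integral.
F(x) = 4*x**3*(5*x + 3)**3/27 is an antiderivative of f.
Check: d/dx[4*x**3*(5*x + 3)**3/27] = 1000*x**5/9 + 500*x**4/3 + 80*x**3 + 12*x**2 = f(x).
F(5/2) = 3723875/432; F(2) = 70304/27.
Integral = F(5/2) - F(2) = 288779/48.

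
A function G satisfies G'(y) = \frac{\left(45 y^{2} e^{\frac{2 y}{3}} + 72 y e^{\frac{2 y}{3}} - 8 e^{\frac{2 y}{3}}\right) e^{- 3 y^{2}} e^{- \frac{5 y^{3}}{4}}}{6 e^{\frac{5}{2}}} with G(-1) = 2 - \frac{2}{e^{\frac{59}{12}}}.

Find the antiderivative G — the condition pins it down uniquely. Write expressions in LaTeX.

G(y) = \frac{\left(-2 + 2 e^{\frac{5}{2}} e^{- \frac{2 y}{3}} e^{3 y^{2}} e^{\frac{5 y^{3}}{4}}\right) e^{\frac{2 y}{3}} e^{- 3 y^{2}} e^{- \frac{5 y^{3}}{4}}}{e^{\frac{5}{2}}}

G'(y) matches the chain-rule pattern g'(h)*h' with inner function h(y) = - \frac{5 y^{3}}{4} - 3 y^{2} + \frac{2 y}{3} - \frac{5}{2}; substituting u = h(y) collapses the integral.
A general antiderivative is - 2 e^{- \frac{5 y^{3}}{4} - 3 y^{2} + \frac{2 y}{3} - \frac{5}{2}} + C.
The condition gives C = 2 - \frac{2}{e^{\frac{59}{12}}} - (- \frac{2}{e^{\frac{59}{12}}}) = 2.
So G(y) = \frac{\left(-2 + 2 e^{\frac{5}{2}} e^{- \frac{2 y}{3}} e^{3 y^{2}} e^{\frac{5 y^{3}}{4}}\right) e^{\frac{2 y}{3}} e^{- 3 y^{2}} e^{- \frac{5 y^{3}}{4}}}{e^{\frac{5}{2}}}.
Check: d/dy[\frac{\left(-2 + 2 e^{\frac{5}{2}} e^{- \frac{2 y}{3}} e^{3 y^{2}} e^{\frac{5 y^{3}}{4}}\right) e^{\frac{2 y}{3}} e^{- 3 y^{2}} e^{- \frac{5 y^{3}}{4}}}{e^{\frac{5}{2}}}] = \frac{\left(45 y^{2} e^{\frac{2 y}{3}} + 72 y e^{\frac{2 y}{3}} - 8 e^{\frac{2 y}{3}}\right) e^{- 3 y^{2}} e^{- \frac{5 y^{3}}{4}}}{6 e^{\frac{5}{2}}} = G'(y).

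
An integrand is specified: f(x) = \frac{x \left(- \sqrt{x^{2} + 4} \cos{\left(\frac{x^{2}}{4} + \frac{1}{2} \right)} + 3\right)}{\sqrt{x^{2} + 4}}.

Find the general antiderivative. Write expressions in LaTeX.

A first test for any F(x): its x-derivative must equal f(x) identically.
Check: d/dx[3 \sqrt{x^{2} + 4} - 2 \sin{\left(\frac{x^{2}}{4} + \frac{1}{2} \right)}] = \frac{- x \sqrt{x^{2} + 4} \cos{\left(\frac{x^{2}}{4} + \frac{1}{2} \right)} + 3 x}{\sqrt{x^{2} + 4}}, which equals f(x).

F(x) = 3 \sqrt{x^{2} + 4} - 2 \sin{\left(\frac{x^{2}}{4} + \frac{1}{2} \right)} + C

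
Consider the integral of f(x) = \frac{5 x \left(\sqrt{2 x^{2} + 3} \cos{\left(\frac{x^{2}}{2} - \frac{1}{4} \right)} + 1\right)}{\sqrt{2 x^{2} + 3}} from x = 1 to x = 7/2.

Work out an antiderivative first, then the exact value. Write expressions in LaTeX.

Whatever form F(x) takes, F'(x) = f(x) is non-negotiable.
F(x) = \frac{5 \sqrt{2 x^{2} + 3}}{2} + 5 \sin{\left(\frac{x^{2}}{2} - \frac{1}{4} \right)} is an antiderivative of f.
Check: d/dx[\frac{5 \sqrt{2 x^{2} + 3}}{2} + 5 \sin{\left(\frac{x^{2}}{2} - \frac{1}{4} \right)}] = \frac{5 x \sqrt{2 x^{2} + 3} \cos{\left(\frac{x^{2}}{2} - \frac{1}{4} \right)} + 5 x}{\sqrt{2 x^{2} + 3}}, which equals f(x).
F(7/2) = 5 \sin{\left(\frac{47}{8} \right)} + \frac{5 \sqrt{110}}{4}; F(1) = 5 \sin{\left(\frac{1}{4} \right)} + \frac{5 \sqrt{5}}{2}.
Integral = F(7/2) - F(1) = - \frac{5 \sqrt{5}}{2} + 5 \sin{\left(\frac{47}{8} \right)} - 5 \sin{\left(\frac{1}{4} \right)} + \frac{5 \sqrt{110}}{4}.

Antiderivative: F(x) = \frac{5 \sqrt{2 x^{2} + 3}}{2} + 5 \sin{\left(\frac{x^{2}}{2} - \frac{1}{4} \right)}; value = - \frac{5 \sqrt{5}}{2} + 5 \sin{\left(\frac{47}{8} \right)} - 5 \sin{\left(\frac{1}{4} \right)} + \frac{5 \sqrt{110}}{4}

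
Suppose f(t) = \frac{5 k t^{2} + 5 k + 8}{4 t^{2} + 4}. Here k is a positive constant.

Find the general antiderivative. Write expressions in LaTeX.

A first test for any F(t): its t-derivative must equal f(t) identically.
Check: d/dt[\frac{5 k t}{4} + 2 \operatorname{atan}{\left(t \right)}] = \frac{5 k t^{2} + 5 k + 8}{4 t^{2} + 4} = f(t).

F(t) = \frac{5 k t}{4} + 2 \operatorname{atan}{\left(t \right)} + C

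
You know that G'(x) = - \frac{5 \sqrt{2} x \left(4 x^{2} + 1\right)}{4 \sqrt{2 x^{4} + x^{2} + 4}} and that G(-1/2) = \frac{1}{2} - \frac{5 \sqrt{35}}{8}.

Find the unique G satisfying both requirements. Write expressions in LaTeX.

G(x) = \frac{\sqrt{2} \left(- 5 \sqrt{2 x^{4} + x^{2} + 4} + \sqrt{2}\right)}{4}

The substitution u = x^{4} + \frac{x^{2}}{2} + 2 works: G'(x) is exactly (dG/du)*(du/dx) for that inner function.
A general antiderivative is - \frac{5 \sqrt{x^{4} + \frac{x^{2}}{2} + 2}}{2} + C.
The condition gives C = \frac{1}{2} - \frac{5 \sqrt{35}}{8} - (- \frac{5 \sqrt{35}}{8}) = \frac{1}{2}.
So G(x) = \frac{\sqrt{2} \left(- 5 \sqrt{2 x^{4} + x^{2} + 4} + \sqrt{2}\right)}{4}.
Check: d/dx[\frac{\sqrt{2} \left(- 5 \sqrt{2 x^{4} + x^{2} + 4} + \sqrt{2}\right)}{4}] = \frac{- 20 \sqrt{2} x^{3} - 5 \sqrt{2} x}{4 \sqrt{2 x^{4} + x^{2} + 4}}, which equals G'(x).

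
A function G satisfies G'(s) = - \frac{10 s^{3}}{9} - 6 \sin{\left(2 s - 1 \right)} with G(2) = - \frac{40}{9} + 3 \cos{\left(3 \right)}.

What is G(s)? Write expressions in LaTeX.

G(s) = - \frac{5 s^{4}}{18} + 3 \cos{\left(2 s - 1 \right)}

Integrate term by term and add the pieces.
A general antiderivative is - \frac{5 s^{4}}{18} + 3 \cos{\left(2 s - 1 \right)} + C.
The condition gives C = - \frac{40}{9} + 3 \cos{\left(3 \right)} - (- \frac{40}{9} + 3 \cos{\left(3 \right)}) = 0.
So G(s) = - \frac{5 s^{4}}{18} + 3 \cos{\left(2 s - 1 \right)}.
Check: d/ds[- \frac{5 s^{4}}{18} + 3 \cos{\left(2 s - 1 \right)}] = - \frac{10 s^{3}}{9} - 6 \sin{\left(2 s - 1 \right)} = G'(s).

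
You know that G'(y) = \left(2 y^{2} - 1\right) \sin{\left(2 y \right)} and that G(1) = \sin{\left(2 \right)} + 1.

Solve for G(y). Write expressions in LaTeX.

G(y) = - y^{2} \cos{\left(2 y \right)} + y \sin{\left(2 y \right)} + \cos{\left(2 y \right)} + 1

Check a candidate G(y) by differentiating: d/dy[G] must match the given G'(y).
A general antiderivative is - y^{2} \cos{\left(2 y \right)} + y \sin{\left(2 y \right)} + \cos{\left(2 y \right)} + C.
The condition gives C = \sin{\left(2 \right)} + 1 - (\sin{\left(2 \right)}) = 1.
So G(y) = - y^{2} \cos{\left(2 y \right)} + y \sin{\left(2 y \right)} + \cos{\left(2 y \right)} + 1.
Check: d/dy[- y^{2} \cos{\left(2 y \right)} + y \sin{\left(2 y \right)} + \cos{\left(2 y \right)} + 1] = 2 y^{2} \sin{\left(2 y \right)} - \sin{\left(2 y \right)}, which equals G'(y).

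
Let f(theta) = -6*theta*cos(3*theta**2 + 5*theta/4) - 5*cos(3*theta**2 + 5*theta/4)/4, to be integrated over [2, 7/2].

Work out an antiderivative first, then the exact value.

Antiderivative: F(theta) = -sin(3*theta**2 + 5*theta/4); value = -sin(329/8) + sin(29/2)

f matches the chain-rule pattern g'(h)*h' with inner function h(theta) = 3*theta**2 + 5*theta/4; substituting u = h(theta) collapses the integral.
F(theta) = -sin(3*theta**2 + 5*theta/4) is an antiderivative of f.
Check: d/dtheta[-sin(3*theta**2 + 5*theta/4)] = -6*theta*cos(3*theta**2 + 5*theta/4) - 5*cos(3*theta**2 + 5*theta/4)/4 = f(theta).
F(7/2) = -sin(329/8); F(2) = -sin(29/2).
Integral = F(7/2) - F(2) = -sin(329/8) + sin(29/2).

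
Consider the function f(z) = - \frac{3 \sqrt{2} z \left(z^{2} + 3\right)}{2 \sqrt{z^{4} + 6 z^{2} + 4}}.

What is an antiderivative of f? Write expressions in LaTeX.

The substitution u = \frac{z^{4}}{2} + 3 z^{2} + 2 works: f is exactly (dF/du)*(du/dz) for that inner function.
Check: d/dz[- \frac{3 \sqrt{\frac{z^{4}}{2} + 3 z^{2} + 2}}{2}] = \frac{- 3 \sqrt{2} z^{3} - 9 \sqrt{2} z}{2 \sqrt{z^{4} + 6 z^{2} + 4}}, which equals f(z).

An antiderivative is F(z) = - \frac{3 \sqrt{\frac{z^{4}}{2} + 3 z^{2} + 2}}{2}.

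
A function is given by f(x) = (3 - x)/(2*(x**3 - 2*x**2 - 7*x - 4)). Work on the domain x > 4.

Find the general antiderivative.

Factor the denominator (2*(x - 4)*(x + 1)**2) and decompose: f = 1/(50*(x + 1)) - 2/(5*(x + 1)**2) - 1/(50*(x - 4)); each piece integrates to a log, atan, or power term.
Check: d/dx[(-x*log(x - 4) + x*log(x + 1) - log(x - 4) + log(x + 1) + 20)/(50*x + 50)] = (3 - x)/(2*x**3 - 4*x**2 - 14*x - 8), which equals f(x).

F(x) = (-x*log(x - 4) + x*log(x + 1) - log(x - 4) + log(x + 1) + 20)/(50*x + 50) + C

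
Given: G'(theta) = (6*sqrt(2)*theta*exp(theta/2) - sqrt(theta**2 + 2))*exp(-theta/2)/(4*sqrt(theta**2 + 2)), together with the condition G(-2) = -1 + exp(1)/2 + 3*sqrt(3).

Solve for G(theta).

G(theta) = (3*sqrt(2)*sqrt(theta**2 + 2)*exp(theta/2) - 2*exp(theta/2) + 1)*exp(-theta/2)/2

Whatever form G(theta) takes, its d/dtheta must return the stated G'(theta).
A general antiderivative is 3*sqrt(2*theta**2 + 4)/2 + exp(-theta/2)/2 + C.
The condition gives C = -1 + exp(1)/2 + 3*sqrt(3) - (exp(1)/2 + 3*sqrt(3)) = -1.
So G(theta) = (3*sqrt(2)*sqrt(theta**2 + 2)*exp(theta/2) - 2*exp(theta/2) + 1)*exp(-theta/2)/2.
Check: d/dtheta[(3*sqrt(2)*sqrt(theta**2 + 2)*exp(theta/2) - 2*exp(theta/2) + 1)*exp(-theta/2)/2] = (6*sqrt(2)*theta*exp(theta/2) - sqrt(theta**2 + 2))*exp(-theta/2)/(4*sqrt(theta**2 + 2)) = G'(theta).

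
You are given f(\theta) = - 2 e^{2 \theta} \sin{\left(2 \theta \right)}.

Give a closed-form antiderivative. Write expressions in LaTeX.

An antiderivative is F(\theta) = - \frac{e^{2 \theta} \sin{\left(2 \theta \right)}}{2} + \frac{e^{2 \theta} \cos{\left(2 \theta \right)}}{2}.

An antiderivative F(\theta) passes only if d/d\theta[F] lands on f(\theta) exactly.
Check: d/d\theta[- \frac{e^{2 \theta} \sin{\left(2 \theta \right)}}{2} + \frac{e^{2 \theta} \cos{\left(2 \theta \right)}}{2}] = - 2 e^{2 \theta} \sin{\left(2 \theta \right)} = f(\theta).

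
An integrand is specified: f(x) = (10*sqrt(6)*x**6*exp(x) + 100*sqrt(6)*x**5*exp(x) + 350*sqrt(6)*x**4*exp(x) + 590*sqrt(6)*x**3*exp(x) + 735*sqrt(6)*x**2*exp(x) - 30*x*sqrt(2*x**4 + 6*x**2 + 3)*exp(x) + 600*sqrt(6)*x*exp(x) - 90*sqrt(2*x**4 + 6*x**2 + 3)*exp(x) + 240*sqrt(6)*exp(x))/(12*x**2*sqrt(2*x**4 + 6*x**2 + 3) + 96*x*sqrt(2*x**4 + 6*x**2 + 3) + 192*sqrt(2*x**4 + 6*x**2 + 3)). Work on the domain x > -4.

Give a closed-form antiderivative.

f has the shape u'v + uv' for u = 5*sqrt(x**4/3 + x**2 + 1/2)/2 - 5/(2*(x + 4)) and v = exp(x) — it is the derivative of the product u*v.
Check: d/dx[-5*(-sqrt(6)*(x + 4)*sqrt(2*x**4 + 6*x**2 + 3) + 6)*exp(x)/(12*(x + 4))] = (10*sqrt(6)*x**6*exp(x) + 100*sqrt(6)*x**5*exp(x) + 350*sqrt(6)*x**4*exp(x) + 590*sqrt(6)*x**3*exp(x) + 735*sqrt(6)*x**2*exp(x) - 30*x*sqrt(2*x**4 + 6*x**2 + 3)*exp(x) + 600*sqrt(6)*x*exp(x) - 90*sqrt(2*x**4 + 6*x**2 + 3)*exp(x) + 240*sqrt(6)*exp(x))/(12*x**2*sqrt(2*x**4 + 6*x**2 + 3) + 96*x*sqrt(2*x**4 + 6*x**2 + 3) + 192*sqrt(2*x**4 + 6*x**2 + 3)) = f(x).

An antiderivative is F(x) = -5*(-sqrt(6)*(x + 4)*sqrt(2*x**4 + 6*x**2 + 3) + 6)*exp(x)/(12*(x + 4)).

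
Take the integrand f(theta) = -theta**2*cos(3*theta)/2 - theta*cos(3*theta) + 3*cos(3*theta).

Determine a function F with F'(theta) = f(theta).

An antiderivative is F(theta) = -(9*theta**2*sin(3*theta) + 18*theta*sin(3*theta) + 6*theta*cos(3*theta) - 56*sin(3*theta) + 6*cos(3*theta))/54.

Integrate term by term and add the pieces.
Check: d/dtheta[-(9*theta**2*sin(3*theta) + 18*theta*sin(3*theta) + 6*theta*cos(3*theta) - 56*sin(3*theta) + 6*cos(3*theta))/54] = -theta**2*cos(3*theta)/2 - theta*cos(3*theta) + 3*cos(3*theta) = f(theta).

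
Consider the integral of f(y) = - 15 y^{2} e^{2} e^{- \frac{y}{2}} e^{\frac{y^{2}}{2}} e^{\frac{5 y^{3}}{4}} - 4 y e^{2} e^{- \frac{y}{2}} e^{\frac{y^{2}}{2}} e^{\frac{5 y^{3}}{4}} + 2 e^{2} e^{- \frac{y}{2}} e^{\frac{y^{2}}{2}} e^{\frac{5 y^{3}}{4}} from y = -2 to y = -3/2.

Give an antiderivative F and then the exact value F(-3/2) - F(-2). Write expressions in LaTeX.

f matches the chain-rule pattern g'(h)*h' with inner function h(y) = \frac{5 y^{3}}{4} + \frac{y^{2}}{2} - \frac{y}{2} + 2; substituting u = h(y) collapses the integral.
F(y) = - 4 e^{\frac{5 y^{3}}{4} + \frac{y^{2}}{2} - \frac{y}{2} + 2} is an antiderivative of f.
Check: d/dy[- 4 e^{\frac{5 y^{3}}{4} + \frac{y^{2}}{2} - \frac{y}{2} + 2}] = - 15 y^{2} e^{2} e^{- \frac{y}{2}} e^{\frac{y^{2}}{2}} e^{\frac{5 y^{3}}{4}} - 4 y e^{2} e^{- \frac{y}{2}} e^{\frac{y^{2}}{2}} e^{\frac{5 y^{3}}{4}} + 2 e^{2} e^{- \frac{y}{2}} e^{\frac{y^{2}}{2}} e^{\frac{5 y^{3}}{4}} = f(y).
F(-3/2) = - \frac{4}{e^{\frac{11}{32}}}; F(-2) = - \frac{4}{e^{5}}.
Integral = F(-3/2) - F(-2) = - \frac{4}{e^{\frac{11}{32}}} + \frac{4}{e^{5}}.

Antiderivative: F(y) = - 4 e^{\frac{5 y^{3}}{4} + \frac{y^{2}}{2} - \frac{y}{2} + 2}; value = - \frac{4}{e^{\frac{11}{32}}} + \frac{4}{e^{5}}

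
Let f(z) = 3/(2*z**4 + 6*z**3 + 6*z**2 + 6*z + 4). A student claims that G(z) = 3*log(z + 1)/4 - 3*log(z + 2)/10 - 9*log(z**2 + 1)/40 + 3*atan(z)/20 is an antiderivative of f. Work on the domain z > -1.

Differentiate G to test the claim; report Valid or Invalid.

d/dz[G] = 3/(2*z**4 + 6*z**3 + 6*z**2 + 6*z + 4)
This equals f(z) exactly, so the claim holds.

Valid: G'(z) = f(z).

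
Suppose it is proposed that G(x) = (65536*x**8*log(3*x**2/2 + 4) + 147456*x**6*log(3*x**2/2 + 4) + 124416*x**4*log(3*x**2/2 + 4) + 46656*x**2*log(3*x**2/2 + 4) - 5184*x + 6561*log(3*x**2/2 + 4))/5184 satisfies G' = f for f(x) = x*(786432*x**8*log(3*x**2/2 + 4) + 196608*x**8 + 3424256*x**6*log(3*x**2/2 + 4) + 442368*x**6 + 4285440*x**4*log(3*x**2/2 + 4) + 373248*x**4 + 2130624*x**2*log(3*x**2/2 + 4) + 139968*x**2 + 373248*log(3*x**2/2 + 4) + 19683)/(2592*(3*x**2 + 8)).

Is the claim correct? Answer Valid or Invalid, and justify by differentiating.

d/dx[G] = (786432*x**9*log(3*x**2/2 + 4) + 196608*x**9 + 3424256*x**7*log(3*x**2/2 + 4) + 442368*x**7 + 4285440*x**5*log(3*x**2/2 + 4) + 373248*x**5 + 2130624*x**3*log(3*x**2/2 + 4) + 139968*x**3 - 7776*x**2 + 373248*x*log(3*x**2/2 + 4) + 19683*x - 20736)/(7776*x**2 + 20736)
d/dx[G] - f(x) = -1 != 0.

Invalid: d/dx[G] - f = -1, which is not 0.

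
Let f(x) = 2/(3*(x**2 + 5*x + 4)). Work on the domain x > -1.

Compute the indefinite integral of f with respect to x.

F(x) = 2*(log(x + 1) - log(x + 4))/9 + C

The denominator factors as 3*(x + 1)*(x + 4); partial fractions split f into directly integrable pieces: -2/(9*(x + 4)) + 2/(9*(x + 1)).
Check: d/dx[2*(log(x + 1) - log(x + 4))/9] = 2/(3*x**2 + 15*x + 12), which equals f(x).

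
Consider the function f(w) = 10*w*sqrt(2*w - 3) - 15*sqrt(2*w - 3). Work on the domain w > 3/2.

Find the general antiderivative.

Integrate term by term and add the pieces.
Check: d/dw[(2*w - 3)**(5/2)] = 10*w*sqrt(2*w - 3) - 15*sqrt(2*w - 3) = f(w).

F(w) = (2*w - 3)**(5/2) + C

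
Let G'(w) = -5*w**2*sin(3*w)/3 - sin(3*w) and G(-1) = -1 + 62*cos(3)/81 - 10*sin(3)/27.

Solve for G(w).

The integrand splits into summands that can be handled one at a time.
A general antiderivative is 5*w**2*cos(3*w)/9 - 10*w*sin(3*w)/27 + 17*cos(3*w)/81 + C.
The condition gives C = -1 + 62*cos(3)/81 - 10*sin(3)/27 - (62*cos(3)/81 - 10*sin(3)/27) = -1.
So G(w) = (45*w**2*cos(3*w) - 30*w*sin(3*w) + 17*cos(3*w) - 81)/81.
Check: d/dw[(45*w**2*cos(3*w) - 30*w*sin(3*w) + 17*cos(3*w) - 81)/81] = -5*w**2*sin(3*w)/3 - sin(3*w) = G'(w).

G(w) = (45*w**2*cos(3*w) - 30*w*sin(3*w) + 17*cos(3*w) - 81)/81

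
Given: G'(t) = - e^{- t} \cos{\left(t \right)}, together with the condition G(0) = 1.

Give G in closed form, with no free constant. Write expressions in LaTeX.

Since d/dt undoes antidifferentiation here, G(t) must give back the stated G'(t).
A general antiderivative is - \frac{e^{- t} \sin{\left(t \right)}}{2} + \frac{e^{- t} \cos{\left(t \right)}}{2} + C.
The condition gives C = 1 - (\frac{1}{2}) = \frac{1}{2}.
So G(t) = \frac{1}{2} - \frac{e^{- t} \sin{\left(t \right)}}{2} + \frac{e^{- t} \cos{\left(t \right)}}{2}.
Check: d/dt[\frac{1}{2} - \frac{e^{- t} \sin{\left(t \right)}}{2} + \frac{e^{- t} \cos{\left(t \right)}}{2}] = - e^{- t} \cos{\left(t \right)} = G'(t).

G(t) = \frac{1}{2} - \frac{e^{- t} \sin{\left(t \right)}}{2} + \frac{e^{- t} \cos{\left(t \right)}}{2}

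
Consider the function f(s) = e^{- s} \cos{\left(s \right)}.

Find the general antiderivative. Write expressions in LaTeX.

A first test for any F(s): its s-derivative must equal f(s) identically.
Check: d/ds[\frac{e^{- s} \sin{\left(s \right)}}{2} - \frac{e^{- s} \cos{\left(s \right)}}{2}] = e^{- s} \cos{\left(s \right)} = f(s).

F(s) = \frac{e^{- s} \sin{\left(s \right)}}{2} - \frac{e^{- s} \cos{\left(s \right)}}{2} + C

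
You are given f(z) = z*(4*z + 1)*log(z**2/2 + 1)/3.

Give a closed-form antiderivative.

Whatever form F(z) takes, F'(z) = f(z) is non-negotiable.
Check: d/dz[-8*z**3/27 - z**2/6 + 16*z/9 + (4*z**3/9 + z**2/6)*log(z**2/2 + 1) + log(z**2 + 2)/3 - 16*sqrt(2)*atan(sqrt(2)*z/2)/9] = 4*z**2*log(z**2/2 + 1)/3 + z*log(z**2/2 + 1)/3, which equals f(z).

An antiderivative is F(z) = -8*z**3/27 - z**2/6 + 16*z/9 + (4*z**3/9 + z**2/6)*log(z**2/2 + 1) + log(z**2 + 2)/3 - 16*sqrt(2)*atan(sqrt(2)*z/2)/9.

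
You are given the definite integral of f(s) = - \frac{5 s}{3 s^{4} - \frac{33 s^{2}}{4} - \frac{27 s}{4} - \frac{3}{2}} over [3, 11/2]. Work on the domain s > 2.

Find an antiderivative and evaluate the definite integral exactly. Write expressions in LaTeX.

Factor the denominator (3 \left(s - 2\right) \left(s + 1\right) \left(2 s + 1\right)^{2}) and decompose: f = \frac{24}{5 \left(2 s + 1\right)} - \frac{8}{3 \left(2 s + 1\right)^{2}} - \frac{20}{9 \left(s + 1\right)} - \frac{8}{45 \left(s - 2\right)}; each piece integrates to a log, atan, or power term.
F(s) = \frac{- 16 s \log{\left(s - 2 \right)} + 216 s \log{\left(s + \frac{1}{2} \right)} - 200 s \log{\left(s + 1 \right)} - 8 \log{\left(s - 2 \right)} + 108 \log{\left(s + \frac{1}{2} \right)} - 100 \log{\left(s + 1 \right)} + 60}{90 s + 45} is an antiderivative of f.
Check: d/ds[\frac{- 16 s \log{\left(s - 2 \right)} + 216 s \log{\left(s + \frac{1}{2} \right)} - 200 s \log{\left(s + 1 \right)} - 8 \log{\left(s - 2 \right)} + 108 \log{\left(s + \frac{1}{2} \right)} - 100 \log{\left(s + 1 \right)} + 60}{90 s + 45}] = - \frac{20 s}{12 s^{4} - 33 s^{2} - 27 s - 6}, which equals f(s).
F(11/2) = - \frac{20 \log{\left(\frac{13}{2} \right)}}{9} - \frac{8 \log{\left(\frac{7}{2} \right)}}{45} + \frac{1}{9} + \frac{12 \log{\left(6 \right)}}{5}; F(3) = - \frac{20 \log{\left(4 \right)}}{9} + \frac{4}{21} + \frac{12 \log{\left(\frac{7}{2} \right)}}{5}.
Integral = F(11/2) - F(3) = - \frac{20 \log{\left(\frac{13}{2} \right)}}{9} - \frac{116 \log{\left(\frac{7}{2} \right)}}{45} - \frac{5}{63} + \frac{20 \log{\left(4 \right)}}{9} + \frac{12 \log{\left(6 \right)}}{5}.

Antiderivative: F(s) = \frac{- 16 s \log{\left(s - 2 \right)} + 216 s \log{\left(s + \frac{1}{2} \right)} - 200 s \log{\left(s + 1 \right)} - 8 \log{\left(s - 2 \right)} + 108 \log{\left(s + \frac{1}{2} \right)} - 100 \log{\left(s + 1 \right)} + 60}{90 s + 45}; value = - \frac{20 \log{\left(\frac{13}{2} \right)}}{9} - \frac{116 \log{\left(\frac{7}{2} \right)}}{45} - \frac{5}{63} + \frac{20 \log{\left(4 \right)}}{9} + \frac{12 \log{\left(6 \right)}}{5}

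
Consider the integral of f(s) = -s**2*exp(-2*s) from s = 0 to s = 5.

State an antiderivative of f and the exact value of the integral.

Antiderivative: F(s) = (2*s**2 + 2*s + 1)*exp(-2*s)/4; value = -1/4 + 61*exp(-10)/4

Recognize the product-rule pattern: f = u'v + uv' with u = s**2/2 + s/2 + 1/4, v = exp(-2*s), so integration by parts undoes it.
F(s) = (2*s**2 + 2*s + 1)*exp(-2*s)/4 is an antiderivative of f.
Check: d/ds[(2*s**2 + 2*s + 1)*exp(-2*s)/4] = -s**2*exp(-2*s) = f(s).
F(5) = 61*exp(-10)/4; F(0) = 1/4.
Integral = F(5) - F(0) = -1/4 + 61*exp(-10)/4.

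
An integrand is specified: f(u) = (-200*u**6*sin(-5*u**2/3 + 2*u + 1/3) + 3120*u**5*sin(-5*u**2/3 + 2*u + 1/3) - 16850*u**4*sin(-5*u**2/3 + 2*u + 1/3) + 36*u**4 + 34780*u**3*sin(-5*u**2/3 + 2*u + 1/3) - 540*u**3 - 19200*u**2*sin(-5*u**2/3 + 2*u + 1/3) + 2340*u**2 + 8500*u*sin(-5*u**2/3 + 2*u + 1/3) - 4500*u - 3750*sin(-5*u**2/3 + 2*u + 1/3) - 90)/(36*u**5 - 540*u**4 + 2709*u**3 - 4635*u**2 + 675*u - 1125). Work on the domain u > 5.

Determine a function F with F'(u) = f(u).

Since d/du undoes antidifferentiation here, F'(u) = f(u) is required of F(u).
Check: d/du[(3*u**2*log(2*u**2 + 1/2) - 10*u**2*cos(-5*u**2/3 + 2*u + 1/3) - 30*u*log(2*u**2 + 1/2) + 100*u*cos(-5*u**2/3 + 2*u + 1/3) + 75*log(2*u**2 + 1/2) - 250*cos(-5*u**2/3 + 2*u + 1/3) + 30)/(6*u**2 - 60*u + 150)] = (-200*u**6*sin(-5*u**2/3 + 2*u + 1/3) + 3120*u**5*sin(-5*u**2/3 + 2*u + 1/3) - 16850*u**4*sin(-5*u**2/3 + 2*u + 1/3) + 36*u**4 + 34780*u**3*sin(-5*u**2/3 + 2*u + 1/3) - 540*u**3 - 19200*u**2*sin(-5*u**2/3 + 2*u + 1/3) + 2340*u**2 + 8500*u*sin(-5*u**2/3 + 2*u + 1/3) - 4500*u - 3750*sin(-5*u**2/3 + 2*u + 1/3) - 90)/(36*u**5 - 540*u**4 + 2709*u**3 - 4635*u**2 + 675*u - 1125) = f(u).

An antiderivative is F(u) = (3*u**2*log(2*u**2 + 1/2) - 10*u**2*cos(-5*u**2/3 + 2*u + 1/3) - 30*u*log(2*u**2 + 1/2) + 100*u*cos(-5*u**2/3 + 2*u + 1/3) + 75*log(2*u**2 + 1/2) - 250*cos(-5*u**2/3 + 2*u + 1/3) + 30)/(6*u**2 - 60*u + 150).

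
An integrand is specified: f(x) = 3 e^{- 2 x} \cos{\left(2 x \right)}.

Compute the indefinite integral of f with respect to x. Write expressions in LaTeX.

A first test for any F(x): its x-derivative must equal f(x) identically.
Check: d/dx[\frac{\left(3 \sin{\left(2 x \right)} - 3 \cos{\left(2 x \right)}\right) e^{- 2 x}}{4}] = 3 e^{- 2 x} \cos{\left(2 x \right)} = f(x).

F(x) = \frac{\left(3 \sin{\left(2 x \right)} - 3 \cos{\left(2 x \right)}\right) e^{- 2 x}}{4} + C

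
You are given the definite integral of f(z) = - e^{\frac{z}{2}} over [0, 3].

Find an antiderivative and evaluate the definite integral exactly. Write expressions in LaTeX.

Antiderivative: F(z) = - 2 e^{\frac{z}{2}}; value = 2 - 2 e^{\frac{3}{2}}

A candidate is checked by its d/dz: the result must match f(z).
F(z) = - 2 e^{\frac{z}{2}} is an antiderivative of f.
Check: d/dz[- 2 e^{\frac{z}{2}}] = - e^{\frac{z}{2}} = f(z).
F(3) = - 2 e^{\frac{3}{2}}; F(0) = -2.
Integral = F(3) - F(0) = 2 - 2 e^{\frac{3}{2}}.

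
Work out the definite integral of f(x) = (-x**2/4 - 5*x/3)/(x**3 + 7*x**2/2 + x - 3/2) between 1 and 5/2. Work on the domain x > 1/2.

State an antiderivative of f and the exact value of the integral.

Antiderivative: F(x) = -(43*log(x - 1/2) + 119*log(x + 1) - 99*log(x + 3))/252; value = -17*log(7/2)/36 - 11*log(4)/28 + 11*log(2)/84 + 11*log(11/2)/28

Factor the denominator (6*(x + 1)*(x + 3)*(2*x - 1)) and decompose: f = -43/(126*(2*x - 1)) + 11/(28*(x + 3)) - 17/(36*(x + 1)); each piece integrates to a log, atan, or power term.
F(x) = -(43*log(x - 1/2) + 119*log(x + 1) - 99*log(x + 3))/252 is an antiderivative of f.
Check: d/dx[-(43*log(x - 1/2) + 119*log(x + 1) - 99*log(x + 3))/252] = (-3*x**2 - 20*x)/(12*x**3 + 42*x**2 + 12*x - 18), which equals f(x).
F(5/2) = -17*log(7/2)/36 - 43*log(2)/252 + 11*log(11/2)/28; F(1) = -19*log(2)/63 + 11*log(4)/28.
Integral = F(5/2) - F(1) = -17*log(7/2)/36 - 11*log(4)/28 + 11*log(2)/84 + 11*log(11/2)/28.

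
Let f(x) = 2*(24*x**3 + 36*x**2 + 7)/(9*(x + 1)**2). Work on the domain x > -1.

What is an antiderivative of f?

An antiderivative is F(x) = 8*x**3/(3*x + 3) + 2*x/(3*x + 3) - 8/(9*x + 9).

Recognize the product-rule pattern: f = u'v + uv' with u = 2/(3*x + 3), v = 4*x**3 + x - 4/3, so integration by parts undoes it.
Check: d/dx[8*x**3/(3*x + 3) + 2*x/(3*x + 3) - 8/(9*x + 9)] = (48*x**3 + 72*x**2 + 14)/(9*x**2 + 18*x + 9), which equals f(x).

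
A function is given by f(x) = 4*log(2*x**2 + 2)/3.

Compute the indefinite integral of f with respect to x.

A candidate is checked by its d/dx: the result must match f(x).
Check: d/dx[4*(x*log(2*x**2 + 2) - 2*x + 2*atan(x))/3] = 4*log(x**2 + 1)/3 + 4*log(2)/3, which equals f(x).

F(x) = 4*(x*log(2*x**2 + 2) - 2*x + 2*atan(x))/3 + C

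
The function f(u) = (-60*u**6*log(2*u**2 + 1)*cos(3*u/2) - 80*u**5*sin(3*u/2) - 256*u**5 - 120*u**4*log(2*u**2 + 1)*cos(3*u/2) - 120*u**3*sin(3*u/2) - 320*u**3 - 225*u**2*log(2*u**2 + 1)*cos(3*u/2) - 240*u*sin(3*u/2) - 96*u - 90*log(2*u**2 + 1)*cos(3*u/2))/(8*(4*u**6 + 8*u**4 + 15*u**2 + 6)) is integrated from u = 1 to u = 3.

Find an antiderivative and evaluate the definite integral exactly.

Since d/du undoes antidifferentiation here, F'(u) = f(u) is required of F(u).
F(u) = (-5*log(2*u**2 + 1)*sin(3*u/2) - 8*log(u**4/3 + u**2/2 + 1))/4 is an antiderivative of f.
Check: d/du[(-5*log(2*u**2 + 1)*sin(3*u/2) - 8*log(u**4/3 + u**2/2 + 1))/4] = (-60*u**6*log(2*u**2 + 1)*cos(3*u/2) - 80*u**5*sin(3*u/2) - 256*u**5 - 120*u**4*log(2*u**2 + 1)*cos(3*u/2) - 120*u**3*sin(3*u/2) - 320*u**3 - 225*u**2*log(2*u**2 + 1)*cos(3*u/2) - 240*u*sin(3*u/2) - 96*u - 90*log(2*u**2 + 1)*cos(3*u/2))/(32*u**6 + 64*u**4 + 120*u**2 + 48), which equals f(u).
F(3) = -2*log(65/2) - 5*log(19)*sin(9/2)/4; F(1) = -5*log(3)*sin(3/2)/4 - 2*log(11/6).
Integral = F(3) - F(1) = -2*log(65/2) + 2*log(11/6) + 5*log(3)*sin(3/2)/4 - 5*log(19)*sin(9/2)/4.

Antiderivative: F(u) = (-5*log(2*u**2 + 1)*sin(3*u/2) - 8*log(u**4/3 + u**2/2 + 1))/4; value = -2*log(65/2) + 2*log(11/6) + 5*log(3)*sin(3/2)/4 - 5*log(19)*sin(9/2)/4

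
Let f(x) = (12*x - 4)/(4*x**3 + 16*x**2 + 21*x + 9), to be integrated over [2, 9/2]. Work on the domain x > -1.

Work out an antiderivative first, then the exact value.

The denominator factors as (x + 1)*(2*x + 3)**2; partial fractions split f into directly integrable pieces: 32/(2*x + 3) + 44/(2*x + 3)**2 - 16/(x + 1).
F(x) = 2*(-8*(2*x + 3)*log(x + 1) + 8*(2*x + 3)*log(x + 3/2) - 11)/(2*x + 3) is an antiderivative of f.
Check: d/dx[2*(-8*(2*x + 3)*log(x + 1) + 8*(2*x + 3)*log(x + 3/2) - 11)/(2*x + 3)] = (12*x - 4)/(4*x**3 + 16*x**2 + 21*x + 9) = f(x).
F(9/2) = -16*log(11/2) - 11/6 + 16*log(6); F(2) = -16*log(3) - 22/7 + 16*log(7/2).
Integral = F(9/2) - F(2) = -16*log(11/2) - 16*log(7/2) + 55/42 + 16*log(3) + 16*log(6).

Antiderivative: F(x) = 2*(-8*(2*x + 3)*log(x + 1) + 8*(2*x + 3)*log(x + 3/2) - 11)/(2*x + 3); value = -16*log(11/2) - 16*log(7/2) + 55/42 + 16*log(3) + 16*log(6)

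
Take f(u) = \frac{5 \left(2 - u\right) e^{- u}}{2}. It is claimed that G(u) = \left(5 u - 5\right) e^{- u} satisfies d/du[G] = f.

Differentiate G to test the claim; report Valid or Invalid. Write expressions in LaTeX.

d/du[G] = \left(10 - 5 u\right) e^{- u}
d/du[G] - f(u) = \frac{\left(10 - 5 u\right) e^{- u}}{2} != 0.

Invalid: d/du[G] - f = \frac{\left(10 - 5 u\right) e^{- u}}{2}, which is not 0.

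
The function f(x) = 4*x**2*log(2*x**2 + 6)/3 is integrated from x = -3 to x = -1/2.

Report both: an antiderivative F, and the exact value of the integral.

Antiderivative: F(x) = 4*x**3*log(2*x**2 + 6)/9 - 8*x**3/27 + 8*x/3 - 8*sqrt(3)*atan(sqrt(3)*x/3)/3; value = -8*sqrt(3)*pi/9 - 35/27 - log(13/2)/18 + 8*sqrt(3)*atan(sqrt(3)/6)/3 + 12*log(24)

Any candidate F(x) must reproduce f(x) exactly when differentiated.
F(x) = 4*x**3*log(2*x**2 + 6)/9 - 8*x**3/27 + 8*x/3 - 8*sqrt(3)*atan(sqrt(3)*x/3)/3 is an antiderivative of f.
Check: d/dx[4*x**3*log(2*x**2 + 6)/9 - 8*x**3/27 + 8*x/3 - 8*sqrt(3)*atan(sqrt(3)*x/3)/3] = 4*x**2*log(x**2 + 3)/3 + 4*x**2*log(2)/3, which equals f(x).
F(-1/2) = -35/27 - log(13/2)/18 + 8*sqrt(3)*atan(sqrt(3)/6)/3; F(-3) = -12*log(24) + 8*sqrt(3)*pi/9.
Integral = F(-1/2) - F(-3) = -8*sqrt(3)*pi/9 - 35/27 - log(13/2)/18 + 8*sqrt(3)*atan(sqrt(3)/6)/3 + 12*log(24).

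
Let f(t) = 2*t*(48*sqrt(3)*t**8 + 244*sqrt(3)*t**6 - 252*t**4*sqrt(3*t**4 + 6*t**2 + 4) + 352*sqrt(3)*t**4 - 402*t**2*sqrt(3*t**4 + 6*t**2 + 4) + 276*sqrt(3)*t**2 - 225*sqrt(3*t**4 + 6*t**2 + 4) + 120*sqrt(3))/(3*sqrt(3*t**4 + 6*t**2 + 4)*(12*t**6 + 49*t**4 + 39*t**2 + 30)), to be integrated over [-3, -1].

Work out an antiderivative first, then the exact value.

Antiderivative: F(t) = 4*sqrt(t**4 + 2*t**2 + 4/3)/3 - 5*log(3*t**2/2 + 5) - log(2*t**4/3 + t**2/2 + 1/2); value = -4*sqrt(903)/9 - 5*log(13/2) - log(5/3) + 4*sqrt(39)/9 + log(59) + 5*log(37/2)

Check any antiderivative F(t) by computing F'(t) and comparing it with f(t).
F(t) = 4*sqrt(t**4 + 2*t**2 + 4/3)/3 - 5*log(3*t**2/2 + 5) - log(2*t**4/3 + t**2/2 + 1/2) is an antiderivative of f.
Check: d/dt[4*sqrt(t**4 + 2*t**2 + 4/3)/3 - 5*log(3*t**2/2 + 5) - log(2*t**4/3 + t**2/2 + 1/2)] = (96*sqrt(3)*t**9 + 488*sqrt(3)*t**7 - 504*t**5*sqrt(3*t**4 + 6*t**2 + 4) + 704*sqrt(3)*t**5 - 804*t**3*sqrt(3*t**4 + 6*t**2 + 4) + 552*sqrt(3)*t**3 - 450*t*sqrt(3*t**4 + 6*t**2 + 4) + 240*sqrt(3)*t)/(36*t**6*sqrt(3*t**4 + 6*t**2 + 4) + 147*t**4*sqrt(3*t**4 + 6*t**2 + 4) + 117*t**2*sqrt(3*t**4 + 6*t**2 + 4) + 90*sqrt(3*t**4 + 6*t**2 + 4)), which equals f(t).
F(-1) = -5*log(13/2) - log(5/3) + 4*sqrt(39)/9; F(-3) = -5*log(37/2) - log(59) + 4*sqrt(903)/9.
Integral = F(-1) - F(-3) = -4*sqrt(903)/9 - 5*log(13/2) - log(5/3) + 4*sqrt(39)/9 + log(59) + 5*log(37/2).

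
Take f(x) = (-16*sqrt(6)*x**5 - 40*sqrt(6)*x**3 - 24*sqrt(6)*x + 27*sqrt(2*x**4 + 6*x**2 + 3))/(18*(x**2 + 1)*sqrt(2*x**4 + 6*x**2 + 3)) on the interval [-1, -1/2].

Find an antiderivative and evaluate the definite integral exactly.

A first test for any F(x): its x-derivative must equal f(x) identically.
F(x) = (-4*sqrt(6)*sqrt(2*x**4 + 6*x**2 + 3) + 27*atan(x))/18 is an antiderivative of f.
Check: d/dx[(-4*sqrt(6)*sqrt(2*x**4 + 6*x**2 + 3) + 27*atan(x))/18] = (-16*sqrt(6)*x**5 - 40*sqrt(6)*x**3 - 24*sqrt(6)*x + 27*sqrt(2*x**4 + 6*x**2 + 3))/(18*x**2*sqrt(2*x**4 + 6*x**2 + 3) + 18*sqrt(2*x**4 + 6*x**2 + 3)), which equals f(x).
F(-1/2) = -sqrt(111)/9 - 3*atan(1/2)/2; F(-1) = -2*sqrt(66)/9 - 3*pi/8.
Integral = F(-1/2) - F(-1) = -sqrt(111)/9 - 3*atan(1/2)/2 + 3*pi/8 + 2*sqrt(66)/9.

Antiderivative: F(x) = (-4*sqrt(6)*sqrt(2*x**4 + 6*x**2 + 3) + 27*atan(x))/18; value = -sqrt(111)/9 - 3*atan(1/2)/2 + 3*pi/8 + 2*sqrt(66)/9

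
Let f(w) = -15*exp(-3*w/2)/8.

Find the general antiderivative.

F(w) = 5*exp(-3*w/2)/4 + C

Since d/dw undoes antidifferentiation here, F'(w) = f(w) is required of F(w).
Check: d/dw[5*exp(-3*w/2)/4] = -15*exp(-3*w/2)/8 = f(w).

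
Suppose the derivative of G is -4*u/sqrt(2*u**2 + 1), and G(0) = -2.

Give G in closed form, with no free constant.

The substitution w = 2*u**2 + 1 works: G'(u) is exactly (dG/dw)*(dw/du) for that inner function.
A general antiderivative is -2*sqrt(2*u**2 + 1) + C.
The condition gives C = -2 - (-2) = 0.
So G(u) = -2*sqrt(2*u**2 + 1).
Check: d/du[-2*sqrt(2*u**2 + 1)] = -4*u/sqrt(2*u**2 + 1) = G'(u).

G(u) = -2*sqrt(2*u**2 + 1)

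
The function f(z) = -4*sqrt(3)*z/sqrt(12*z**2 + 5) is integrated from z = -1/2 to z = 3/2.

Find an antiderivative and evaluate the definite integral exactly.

Antiderivative: F(z) = -sqrt(3)*sqrt(12*z**2 + 5)/3; value = -2*sqrt(6)/3

f matches the chain-rule pattern g'(h)*h' with inner function h(z) = 4*z**2 + 5/3; substituting u = h(z) collapses the integral.
F(z) = -sqrt(3)*sqrt(12*z**2 + 5)/3 is an antiderivative of f.
Check: d/dz[-sqrt(3)*sqrt(12*z**2 + 5)/3] = -4*sqrt(3)*z/sqrt(12*z**2 + 5) = f(z).
F(3/2) = -4*sqrt(6)/3; F(-1/2) = -2*sqrt(6)/3.
Integral = F(3/2) - F(-1/2) = -2*sqrt(6)/3.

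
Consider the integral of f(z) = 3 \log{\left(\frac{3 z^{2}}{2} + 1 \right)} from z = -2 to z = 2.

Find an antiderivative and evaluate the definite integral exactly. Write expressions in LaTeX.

For F(z) to be correct the identity F'(z) - f(z) = 0 must hold.
F(z) = 3 z \log{\left(\frac{3 z^{2}}{2} + 1 \right)} - 6 z + 2 \sqrt{6} \operatorname{atan}{\left(\frac{\sqrt{6} z}{2} \right)} is an antiderivative of f.
Check: d/dz[3 z \log{\left(\frac{3 z^{2}}{2} + 1 \right)} - 6 z + 2 \sqrt{6} \operatorname{atan}{\left(\frac{\sqrt{6} z}{2} \right)}] = 3 \log{\left(\frac{3 z^{2}}{2} + 1 \right)} = f(z).
F(2) = -12 + 2 \sqrt{6} \operatorname{atan}{\left(\sqrt{6} \right)} + 6 \log{\left(7 \right)}; F(-2) = - 6 \log{\left(7 \right)} - 2 \sqrt{6} \operatorname{atan}{\left(\sqrt{6} \right)} + 12.
Integral = F(2) - F(-2) = -24 + 4 \sqrt{6} \operatorname{atan}{\left(\sqrt{6} \right)} + 12 \log{\left(7 \right)}.

Antiderivative: F(z) = 3 z \log{\left(\frac{3 z^{2}}{2} + 1 \right)} - 6 z + 2 \sqrt{6} \operatorname{atan}{\left(\frac{\sqrt{6} z}{2} \right)}; value = -24 + 4 \sqrt{6} \operatorname{atan}{\left(\sqrt{6} \right)} + 12 \log{\left(7 \right)}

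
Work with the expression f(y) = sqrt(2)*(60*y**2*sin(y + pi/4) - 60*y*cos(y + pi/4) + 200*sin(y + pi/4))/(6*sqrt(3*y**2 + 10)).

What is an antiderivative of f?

f has the shape u'v + uv' for u = -20*sqrt(3*y**2/2 + 5)/3 and v = cos(y + pi/4) — it is the derivative of the product u*v.
Check: d/dy[-20*sqrt(3*y**2/2 + 5)*cos(y + pi/4)/3] = sqrt(2)*(60*y**2*sin(y + pi/4) - 60*y*cos(y + pi/4) + 200*sin(y + pi/4))/(6*sqrt(3*y**2 + 10)) = f(y).

An antiderivative is F(y) = -20*sqrt(3*y**2/2 + 5)*cos(y + pi/4)/3.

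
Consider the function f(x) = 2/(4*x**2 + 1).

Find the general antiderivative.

A candidate is checked by its d/dx: the result must match f(x).
Check: d/dx[atan(2*x)] = 2/(4*x**2 + 1) = f(x).

F(x) = atan(2*x) + C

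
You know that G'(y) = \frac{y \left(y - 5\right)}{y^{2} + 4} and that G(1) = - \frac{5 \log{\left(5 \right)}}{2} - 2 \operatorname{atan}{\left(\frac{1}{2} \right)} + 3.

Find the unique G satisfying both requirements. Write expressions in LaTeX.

G(y) = \frac{2 y - 5 \log{\left(y^{2} + 4 \right)} - 4 \operatorname{atan}{\left(\frac{y}{2} \right)} + 4}{2}

Recover the given G'(y) by differentiating a candidate G(y); any mismatch rules it out.
A general antiderivative is y - \frac{5 \log{\left(y^{2} + 4 \right)}}{2} - 2 \operatorname{atan}{\left(\frac{y}{2} \right)} + C.
The condition gives C = - \frac{5 \log{\left(5 \right)}}{2} - 2 \operatorname{atan}{\left(\frac{1}{2} \right)} + 3 - (- \frac{5 \log{\left(5 \right)}}{2} - 2 \operatorname{atan}{\left(\frac{1}{2} \right)} + 1) = 2.
So G(y) = \frac{2 y - 5 \log{\left(y^{2} + 4 \right)} - 4 \operatorname{atan}{\left(\frac{y}{2} \right)} + 4}{2}.
Check: d/dy[\frac{2 y - 5 \log{\left(y^{2} + 4 \right)} - 4 \operatorname{atan}{\left(\frac{y}{2} \right)} + 4}{2}] = \frac{y^{2} - 5 y}{y^{2} + 4}, which equals G'(y).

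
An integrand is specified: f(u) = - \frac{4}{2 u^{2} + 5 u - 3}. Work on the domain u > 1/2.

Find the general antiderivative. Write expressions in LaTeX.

The denominator factors as \left(u + 3\right) \left(2 u - 1\right); partial fractions split f into directly integrable pieces: - \frac{8}{7 \left(2 u - 1\right)} + \frac{4}{7 \left(u + 3\right)}.
Check: d/du[\frac{4 \left(- \log{\left(u - \frac{1}{2} \right)} + \log{\left(u + 3 \right)}\right)}{7}] = - \frac{4}{2 u^{2} + 5 u - 3} = f(u).

F(u) = \frac{4 \left(- \log{\left(u - \frac{1}{2} \right)} + \log{\left(u + 3 \right)}\right)}{7} + C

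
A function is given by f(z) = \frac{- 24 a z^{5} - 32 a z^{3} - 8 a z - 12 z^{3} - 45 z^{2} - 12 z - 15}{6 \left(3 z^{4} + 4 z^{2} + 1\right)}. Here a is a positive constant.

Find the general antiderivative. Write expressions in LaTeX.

An antiderivative F(z) passes only if d/dz[F] lands on f(z) exactly.
Check: d/dz[- \frac{2 a z^{2}}{3} - \frac{\log{\left(3 z^{2} + 1 \right)}}{3} - \frac{5 \operatorname{atan}{\left(z \right)}}{2}] = \frac{- 24 a z^{5} - 32 a z^{3} - 8 a z - 12 z^{3} - 45 z^{2} - 12 z - 15}{18 z^{4} + 24 z^{2} + 6}, which equals f(z).

F(z) = - \frac{2 a z^{2}}{3} - \frac{\log{\left(3 z^{2} + 1 \right)}}{3} - \frac{5 \operatorname{atan}{\left(z \right)}}{2} + C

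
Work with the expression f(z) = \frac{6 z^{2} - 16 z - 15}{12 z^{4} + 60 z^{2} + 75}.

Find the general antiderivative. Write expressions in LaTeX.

f has the shape u'v + uv' for u = \frac{1}{z^{2} + \frac{5}{2}} and v = \frac{2}{3} - \frac{z}{2} — it is the derivative of the product u*v.
Check: d/dz[- \frac{z}{2 z^{2} + 5} + \frac{2}{3 z^{2} + \frac{15}{2}}] = \frac{6 z^{2} - 16 z - 15}{12 z^{4} + 60 z^{2} + 75} = f(z).

F(z) = - \frac{z}{2 z^{2} + 5} + \frac{2}{3 z^{2} + \frac{15}{2}} + C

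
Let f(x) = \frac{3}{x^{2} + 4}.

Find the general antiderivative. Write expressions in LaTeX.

An antiderivative F(x) passes only if d/dx[F] lands on f(x) exactly.
Check: d/dx[\frac{3 \operatorname{atan}{\left(\frac{x}{2} \right)}}{2}] = \frac{3}{x^{2} + 4} = f(x).

F(x) = \frac{3 \operatorname{atan}{\left(\frac{x}{2} \right)}}{2} + C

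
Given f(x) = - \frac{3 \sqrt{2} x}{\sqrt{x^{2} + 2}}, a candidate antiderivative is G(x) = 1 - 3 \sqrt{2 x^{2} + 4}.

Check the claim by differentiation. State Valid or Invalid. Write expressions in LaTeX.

d/dx[G] = - \frac{3 \sqrt{2} x}{\sqrt{x^{2} + 2}}
This equals f(x) exactly, so the claim holds.

Valid - differentiating G returns exactly f.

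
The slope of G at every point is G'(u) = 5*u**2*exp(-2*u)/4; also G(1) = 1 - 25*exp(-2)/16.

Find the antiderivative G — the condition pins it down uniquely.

G(u) = -(10*u**2 + 10*u - 16*exp(2*u) + 5)*exp(-2*u)/16

Recognize the product-rule pattern: G'(u) = v'r + vr' with v = -5*u**2/8 - 5*u/8 - 5/16, r = exp(-2*u), so integration by parts undoes it.
A general antiderivative is (-10*u**2 - 10*u - 5)*exp(-2*u)/16 + C.
The condition gives C = 1 - 25*exp(-2)/16 - (-25*exp(-2)/16) = 1.
So G(u) = -(10*u**2 + 10*u - 16*exp(2*u) + 5)*exp(-2*u)/16.
Check: d/du[-(10*u**2 + 10*u - 16*exp(2*u) + 5)*exp(-2*u)/16] = 5*u**2*exp(-2*u)/4 = G'(u).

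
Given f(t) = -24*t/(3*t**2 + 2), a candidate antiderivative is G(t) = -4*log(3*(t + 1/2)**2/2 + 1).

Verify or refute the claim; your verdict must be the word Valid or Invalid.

d/dt[G] = (-96*t - 48)/(12*t**2 + 12*t + 11)
d/dt[G] - f(t) = (144*t**2 + 72*t - 96)/(36*t**4 + 36*t**3 + 57*t**2 + 24*t + 22) != 0.

Invalid: d/dt[G] - f = (144*t**2 + 72*t - 96)/(36*t**4 + 36*t**3 + 57*t**2 + 24*t + 22), which is not 0.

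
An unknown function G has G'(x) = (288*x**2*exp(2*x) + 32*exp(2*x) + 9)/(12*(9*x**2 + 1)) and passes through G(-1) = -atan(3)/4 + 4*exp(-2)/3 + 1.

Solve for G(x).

G(x) = 4*exp(2*x)/3 + atan(3*x)/4 + 1

The proposed G(x) is checked by its d/dx: the result must match the given G'(x).
A general antiderivative is 4*exp(2*x)/3 + atan(3*x)/4 + C.
The condition gives C = -atan(3)/4 + 4*exp(-2)/3 + 1 - (-atan(3)/4 + 4*exp(-2)/3) = 1.
So G(x) = 4*exp(2*x)/3 + atan(3*x)/4 + 1.
Check: d/dx[4*exp(2*x)/3 + atan(3*x)/4 + 1] = (288*x**2*exp(2*x) + 32*exp(2*x) + 9)/(108*x**2 + 12), which equals G'(x).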